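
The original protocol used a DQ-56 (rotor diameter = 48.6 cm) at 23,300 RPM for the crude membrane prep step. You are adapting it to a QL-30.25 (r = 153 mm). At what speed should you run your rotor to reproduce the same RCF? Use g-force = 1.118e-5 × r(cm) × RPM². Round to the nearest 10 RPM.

Original rotor: r = 48.6 / 2 = 24.3 cm
RCF_original = 1.118 × 10⁻⁵ × 24.3 × (23300)² = 1.118 × 10⁻⁵ × 24.3 × 542,890,000 ≈ 147,489.1 × g
Your rotor: r = 153 mm = 15.3 cm
147,489.1 = 1.118 × 10⁻⁵ × 15.3 × N²
N² = 147,489.1 / (17.1054 × 10⁻⁵) = 862,237,071
N ≈ √862,237,071 ≈ 29,363.9

29360 RPM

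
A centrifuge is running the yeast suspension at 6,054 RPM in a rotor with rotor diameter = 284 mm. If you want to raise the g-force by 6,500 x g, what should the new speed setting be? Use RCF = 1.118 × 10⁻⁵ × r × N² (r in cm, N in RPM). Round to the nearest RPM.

N₂ ≈ 8809 RPM

r = 284 mm / 2 = 142 mm = 14.2 cm
Current RCF = 1.118 × 10⁻⁵ × 14.2 × (6054)² = 1.118 × 10⁻⁵ × 14.2 × 36,650,916 ≈ 5,818.6 × g
Target RCF = 5,818.6 + 6,500 = 12,318.6 × g
N² = 12,318.6 / (15.8756 × 10⁻⁵) = 77,594,548
N ≈ √77,594,548 ≈ 8,808.8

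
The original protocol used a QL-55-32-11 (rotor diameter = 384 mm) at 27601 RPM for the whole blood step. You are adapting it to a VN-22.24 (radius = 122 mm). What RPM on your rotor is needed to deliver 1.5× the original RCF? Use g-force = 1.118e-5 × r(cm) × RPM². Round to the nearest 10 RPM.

Original rotor: r = 384 mm / 2 = 192 mm = 19.2 cm
RCF_original = 1.118 × 10⁻⁵ × 19.2 × (27601)² = 1.118 × 10⁻⁵ × 19.2 × 761,815,201 ≈ 163,528.2 × g
Target RCF = 1.5 × 163,528.2 ≈ 245,292.3 × g
Your rotor: r = 122 mm = 12.2 cm
245,292.3 = 1.118 × 10⁻⁵ × 12.2 × N²
N² = 245,292.3 / (13.6396 × 10⁻⁵) = 1,798,383,384
N ≈ √1,798,383,384 ≈ 42,407.4

42410 RPM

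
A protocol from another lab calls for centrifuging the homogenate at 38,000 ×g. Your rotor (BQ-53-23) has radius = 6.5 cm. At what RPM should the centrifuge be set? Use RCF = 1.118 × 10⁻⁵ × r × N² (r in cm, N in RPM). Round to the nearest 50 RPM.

N ≈ 22850 RPM

RCF = 1.118 × 10⁻⁵ × r × N²
38,000 = 1.118 × 10⁻⁵ × 6.5 × N²
N² = 38,000 / (7.267 × 10⁻⁵) = 522,911,793
N ≈ √522,911,793 ≈ 22,867.3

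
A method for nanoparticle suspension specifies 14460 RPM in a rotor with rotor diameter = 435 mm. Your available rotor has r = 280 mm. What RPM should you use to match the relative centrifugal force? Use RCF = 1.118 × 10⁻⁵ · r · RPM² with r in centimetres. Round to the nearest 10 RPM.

≈ 12740 RPM

Original rotor: r = 435 mm / 2 = 217.5 mm = 21.75 cm
RCF_original = 1.118 × 10⁻⁵ × 21.75 × (14460)² = 1.118 × 10⁻⁵ × 21.75 × 209,091,600 ≈ 50,843.8 × g
Your rotor: r = 280 mm = 28.0 cm
50,843.8 = 1.118 × 10⁻⁵ × 28 × N²
N² = 50,843.8 / (31.304 × 10⁻⁵) = 162,419,499
N ≈ √162,419,499 ≈ 12,744.4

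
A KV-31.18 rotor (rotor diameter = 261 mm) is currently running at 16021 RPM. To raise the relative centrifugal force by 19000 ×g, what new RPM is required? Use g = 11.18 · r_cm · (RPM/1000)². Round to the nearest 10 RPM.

N₂ ≈ 19670 RPM

r = 261 mm / 2 = 130.5 mm = 13.05 cm
Current RCF = 11.18 × 13.05 × (16.021)² = 11.18 × 13.05 × 256.672441 ≈ 37,448.3 × g
Target RCF = 37,448.3 + 19,000 = 56,448.3 × g
(N/1000)² = 56,448.3 / 145.899 = 386.8998
N = 1000 × √386.8998 ≈ 19,669.8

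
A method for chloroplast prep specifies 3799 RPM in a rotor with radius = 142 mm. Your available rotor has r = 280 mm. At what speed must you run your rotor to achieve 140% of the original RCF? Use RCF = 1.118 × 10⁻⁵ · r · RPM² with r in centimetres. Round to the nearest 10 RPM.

3200 RPM

Original rotor: r = 142 mm = 14.2 cm
RCF_original = 1.118 × 10⁻⁵ × 14.2 × (3799)² = 1.118 × 10⁻⁵ × 14.2 × 14,432,401 ≈ 2,291.2 × g
Target RCF = 1.4 × 2,291.2 ≈ 3,207.7 × g
Your rotor: r = 280 mm = 28.0 cm
3,207.7 = 1.118 × 10⁻⁵ × 28 × N²
N² = 3,207.7 / (31.304 × 10⁻⁵) = 10,246,933
N ≈ √10,246,933 ≈ 3,201.1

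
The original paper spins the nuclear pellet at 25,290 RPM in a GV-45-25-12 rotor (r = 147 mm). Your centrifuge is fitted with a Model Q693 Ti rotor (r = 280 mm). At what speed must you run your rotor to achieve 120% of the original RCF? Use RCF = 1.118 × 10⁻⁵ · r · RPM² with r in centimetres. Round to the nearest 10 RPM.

Original rotor: r = 147 mm = 14.7 cm
RCF = 1.118 × 10⁻⁵ × r × N²
RCF_original = 1.118 × 10⁻⁵ × 14.7 × (25290)² = 1.118 × 10⁻⁵ × 14.7 × 639,584,100 ≈ 105,113.1 × g
Target RCF = 1.2 × 105,113.1 ≈ 126,135.7 × g
Your rotor: r = 280 mm = 28.0 cm
126,135.7 = 1.118 × 10⁻⁵ × 28 × N²
N² = 126,135.7 / (31.304 × 10⁻⁵) = 402,937,963
N ≈ √402,937,963 ≈ 20,073.3

≈ 20070 RPM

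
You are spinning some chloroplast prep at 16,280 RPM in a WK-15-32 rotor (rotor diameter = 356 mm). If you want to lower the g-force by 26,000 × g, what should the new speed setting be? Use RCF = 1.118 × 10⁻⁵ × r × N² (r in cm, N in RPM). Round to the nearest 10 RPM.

≈ 11590 RPM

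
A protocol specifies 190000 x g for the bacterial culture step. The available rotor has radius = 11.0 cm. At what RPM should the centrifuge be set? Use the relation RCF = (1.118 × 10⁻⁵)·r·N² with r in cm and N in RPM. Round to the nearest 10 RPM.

RCF = 1.118 × 10⁻⁵ × r × N²
190,000 = 1.118 × 10⁻⁵ × 11 × N²
N² = 190,000 / (12.298 × 10⁻⁵) = 1,544,966,661
N ≈ √1,544,966,661 ≈ 39,306.1

39310 RPM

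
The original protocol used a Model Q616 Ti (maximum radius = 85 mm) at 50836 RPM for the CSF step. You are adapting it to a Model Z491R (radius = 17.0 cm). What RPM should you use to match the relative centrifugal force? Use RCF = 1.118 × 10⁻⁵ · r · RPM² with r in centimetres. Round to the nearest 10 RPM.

Original rotor: r = 85 mm = 8.5 cm
RCF_original = 1.118 × 10⁻⁵ × 8.5 × (50836)² = 1.118 × 10⁻⁵ × 8.5 × 2,584,298,896 ≈ 245,585.9 × g
245,585.9 = 1.118 × 10⁻⁵ × 17 × N²
N² = 245,585.9 / (19.006 × 10⁻⁵) = 1,292,149,321
N ≈ √1,292,149,321 ≈ 35,946.5

35950 RPM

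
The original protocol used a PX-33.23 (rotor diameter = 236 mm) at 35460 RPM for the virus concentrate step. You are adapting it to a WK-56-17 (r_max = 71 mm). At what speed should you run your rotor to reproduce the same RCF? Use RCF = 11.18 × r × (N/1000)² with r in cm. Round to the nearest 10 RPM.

Original rotor: r = 236 mm / 2 = 118 mm = 11.8 cm
RCF_original = 11.18 × 11.8 × (35.46)² = 11.18 × 11.8 × 1,257.4116 ≈ 165,882.8 × g
Your rotor: r = 71 mm = 7.1 cm
165,882.8 = 11.18 × 7.1 × (N/1000)²
(N/1000)² = 165,882.8 / 79.378 = 2089.783
N = 1000 × √2089.783 ≈ 45,714.1

≈ 45710 RPM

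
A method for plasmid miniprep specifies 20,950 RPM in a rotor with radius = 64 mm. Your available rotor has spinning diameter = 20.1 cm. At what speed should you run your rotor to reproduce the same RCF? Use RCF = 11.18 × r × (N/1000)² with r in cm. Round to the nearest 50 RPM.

Original rotor: r = 64 mm = 6.4 cm
RCF_original = 11.18 × 6.4 × (20.95)² = 11.18 × 6.4 × 438.9025 ≈ 31,404.4 × g
Your rotor: r = 20.1 / 2 = 10.05 cm
31,404.4 = 11.18 × 10.05 × (N/1000)²
(N/1000)² = 31,404.4 / 112.359 = 279.5005
N = 1000 × √279.5005 ≈ 16,718.3

16700 RPM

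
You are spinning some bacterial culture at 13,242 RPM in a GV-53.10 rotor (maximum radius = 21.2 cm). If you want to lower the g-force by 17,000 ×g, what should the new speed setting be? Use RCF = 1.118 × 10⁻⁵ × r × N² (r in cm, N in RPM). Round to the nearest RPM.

Current RCF = 1.118 × 10⁻⁵ × 21.2 × (13242)² = 1.118 × 10⁻⁵ × 21.2 × 175,350,564 ≈ 41,560.9 × g
Target RCF = 41,560.9 − 17,000 = 24,560.9 × g
N² = 24,560.9 / (23.7016 × 10⁻⁵) = 103,625,494
N ≈ √103,625,494 ≈ 10,179.7

≈ 10180 RPM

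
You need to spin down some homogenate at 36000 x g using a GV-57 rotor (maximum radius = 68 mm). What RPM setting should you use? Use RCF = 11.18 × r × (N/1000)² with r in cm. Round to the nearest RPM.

≈ 21761 RPM

r = 68 mm = 6.8 cm
36,000 = 11.18 × 6.8 × (N/1000)²
(N/1000)² = 36,000 / 76.024 = 473.5347
N = 1000 × √473.5347 ≈ 21,760.9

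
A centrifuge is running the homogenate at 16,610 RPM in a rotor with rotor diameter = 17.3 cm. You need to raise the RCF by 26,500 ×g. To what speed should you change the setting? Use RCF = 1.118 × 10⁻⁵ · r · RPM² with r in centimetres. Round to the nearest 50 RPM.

r = 17.3 / 2 = 8.65 cm
Current RCF = 1.118 × 10⁻⁵ × 8.65 × (16610)² = 1.118 × 10⁻⁵ × 8.65 × 275,892,100 ≈ 26,680.7 × g
Target RCF = 26,680.7 + 26,500 = 53,180.7 × g
N² = 53,180.7 / (9.6707 × 10⁻⁵) = 549,915,725
N ≈ √549,915,725 ≈ 23,450.3

≈ 23450 RPM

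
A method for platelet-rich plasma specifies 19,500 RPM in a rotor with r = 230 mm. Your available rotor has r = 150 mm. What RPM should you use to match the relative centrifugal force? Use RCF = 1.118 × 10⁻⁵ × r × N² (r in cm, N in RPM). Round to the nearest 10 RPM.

24150 RPM

Original rotor: r = 230 mm = 23.0 cm
RCF_original = 1.118 × 10⁻⁵ × 23 × (19500)² = 1.118 × 10⁻⁵ × 23 × 380,250,000 ≈ 97,777.5 × g
Your rotor: r = 150 mm = 15.0 cm
97,777.5 = 1.118 × 10⁻⁵ × 15 × N²
N² = 97,777.5 / (16.77 × 10⁻⁵) = 583,050,089
N ≈ √583,050,089 ≈ 24,146.4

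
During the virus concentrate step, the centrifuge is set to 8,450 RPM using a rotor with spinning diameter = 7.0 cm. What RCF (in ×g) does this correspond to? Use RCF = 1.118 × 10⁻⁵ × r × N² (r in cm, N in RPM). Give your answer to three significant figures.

r = 7.0 / 2 = 3.5 cm
RCF = 1.118 × 10⁻⁵ × r × N²
RCF = 1.118 × 10⁻⁵ × 3.5 × (8450)² = 1.118 × 10⁻⁵ × 3.5 × 71,402,500 ≈ 2,794 × g

RCF ≈ 2790 ×g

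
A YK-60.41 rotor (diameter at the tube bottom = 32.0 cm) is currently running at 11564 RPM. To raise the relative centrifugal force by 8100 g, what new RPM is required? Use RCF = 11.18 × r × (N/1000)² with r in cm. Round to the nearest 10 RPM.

r = 32.0 / 2 = 16 cm
Current RCF = 11.18 × 16 × (11.564)² = 11.18 × 16 × 133.726096 ≈ 23,920.9 × g
Target RCF = 23,920.9 + 8,100 = 32,020.9 × g
(N/1000)² = 32,020.9 / 178.88 = 179.0077
N = 1000 × √179.0077 ≈ 13,379.4

≈ 13380 RPM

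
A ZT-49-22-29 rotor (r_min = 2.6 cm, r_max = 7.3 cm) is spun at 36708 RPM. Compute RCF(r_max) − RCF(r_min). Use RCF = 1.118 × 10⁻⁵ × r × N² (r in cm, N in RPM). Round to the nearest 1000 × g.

≈ 71000 g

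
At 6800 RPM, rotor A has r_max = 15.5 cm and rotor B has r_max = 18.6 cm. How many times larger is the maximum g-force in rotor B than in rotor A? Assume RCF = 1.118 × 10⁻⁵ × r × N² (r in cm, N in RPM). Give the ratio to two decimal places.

At fixed N, RCF ∝ r, so RCF_B/RCF_A = r_B/r_A = 18.6 / 15.5 = 1.2000.

1.20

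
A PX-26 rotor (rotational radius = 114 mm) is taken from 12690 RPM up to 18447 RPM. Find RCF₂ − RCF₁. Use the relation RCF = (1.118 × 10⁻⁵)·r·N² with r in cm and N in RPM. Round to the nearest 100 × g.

22800 ×g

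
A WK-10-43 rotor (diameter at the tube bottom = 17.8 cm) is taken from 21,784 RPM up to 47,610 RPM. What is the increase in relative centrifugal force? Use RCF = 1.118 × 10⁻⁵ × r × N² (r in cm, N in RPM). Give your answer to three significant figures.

≈ 178000 g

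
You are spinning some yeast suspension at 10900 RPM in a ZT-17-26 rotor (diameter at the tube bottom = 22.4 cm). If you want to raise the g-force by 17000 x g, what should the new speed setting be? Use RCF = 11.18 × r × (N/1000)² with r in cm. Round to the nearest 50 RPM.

≈ 15950 RPM

r = 22.4 / 2 = 11.2 cm
Current RCF = 11.18 × 11.2 × (10.9)² = 11.18 × 11.2 × 118.81 ≈ 14,876.9 × g
Target RCF = 14,876.9 + 17,000 = 31,876.9 × g
(N/1000)² = 31,876.9 / 125.216 = 254.5753
N = 1000 × √254.5753 ≈ 15,955.4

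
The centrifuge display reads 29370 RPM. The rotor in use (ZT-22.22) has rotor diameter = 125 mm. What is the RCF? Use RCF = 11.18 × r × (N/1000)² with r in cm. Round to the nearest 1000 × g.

r = 125 mm / 2 = 62.5 mm = 6.25 cm
RCF = 11.18 × 6.25 × (29.37)² = 11.18 × 6.25 × 862.5969 ≈ 60,274 × g

60000 ×g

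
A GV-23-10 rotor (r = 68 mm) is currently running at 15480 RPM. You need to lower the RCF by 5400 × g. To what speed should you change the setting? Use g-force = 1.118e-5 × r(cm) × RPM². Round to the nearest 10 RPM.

12980 RPM

r = 68 mm = 6.8 cm
Current RCF = 1.118 × 10⁻⁵ × 6.8 × (15480)² = 1.118 × 10⁻⁵ × 6.8 × 239,630,400 ≈ 18,217.7 × g
Target RCF = 18,217.7 − 5,400 = 12,817.7 × g
N² = 12,817.7 / (7.6024 × 10⁻⁵) = 168,600,705
N ≈ √168,600,705 ≈ 12,984.6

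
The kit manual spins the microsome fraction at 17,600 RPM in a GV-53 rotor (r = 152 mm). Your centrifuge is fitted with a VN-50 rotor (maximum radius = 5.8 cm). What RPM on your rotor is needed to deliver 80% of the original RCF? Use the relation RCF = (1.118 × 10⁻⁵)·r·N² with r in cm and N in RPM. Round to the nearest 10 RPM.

Original rotor: r = 152 mm = 15.2 cm
RCF_original = 1.118 × 10⁻⁵ × 15.2 × (17600)² = 1.118 × 10⁻⁵ × 15.2 × 309,760,000 ≈ 52,639.4 × g
Target RCF = 0.8 × 52,639.4 ≈ 42,111.5 × g
42,111.5 = 1.118 × 10⁻⁵ × 5.8 × N²
N² = 42,111.5 / (6.4844 × 10⁻⁵) = 649,427,858
N ≈ √649,427,858 ≈ 25,483.9

25480 RPM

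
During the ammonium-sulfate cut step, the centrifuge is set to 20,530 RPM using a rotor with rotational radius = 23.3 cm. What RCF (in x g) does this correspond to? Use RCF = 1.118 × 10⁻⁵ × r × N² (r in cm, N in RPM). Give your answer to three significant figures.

RCF = 1.118 × 10⁻⁵ × r × N²
RCF = 1.118 × 10⁻⁵ × 23.3 × (20530)² = 1.118 × 10⁻⁵ × 23.3 × 421,480,900 ≈ 109,793.2 × g

RCF ≈ 110000 x g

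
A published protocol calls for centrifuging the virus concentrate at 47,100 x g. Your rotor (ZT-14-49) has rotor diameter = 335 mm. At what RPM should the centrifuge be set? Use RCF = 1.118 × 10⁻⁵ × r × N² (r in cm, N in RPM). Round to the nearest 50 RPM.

r = 335 mm / 2 = 167.5 mm = 16.75 cm
RCF = 1.118 × 10⁻⁵ × r × N²
47,100 = 1.118 × 10⁻⁵ × 16.75 × N²
N² = 47,100 / (18.7265 × 10⁻⁵) = 251,515,232
N ≈ √251,515,232 ≈ 15,859.2

≈ 15850 RPM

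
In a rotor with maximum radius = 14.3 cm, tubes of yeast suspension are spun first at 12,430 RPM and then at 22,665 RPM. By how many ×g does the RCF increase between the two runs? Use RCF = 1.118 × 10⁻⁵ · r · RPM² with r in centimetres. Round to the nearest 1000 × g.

RCF₁ = 1.118 × 10⁻⁵ × 14.3 × (12430)² = 1.118 × 10⁻⁵ × 14.3 × 154,504,900 ≈ 24,701.3 × g
RCF₂ = 1.118 × 10⁻⁵ × 14.3 × (22665)² = 1.118 × 10⁻⁵ × 14.3 × 513,702,225 ≈ 82,127.6 × g
Increase = 82,127.6 − 24,701.3 = 57,426.3

≈ 57000 ×g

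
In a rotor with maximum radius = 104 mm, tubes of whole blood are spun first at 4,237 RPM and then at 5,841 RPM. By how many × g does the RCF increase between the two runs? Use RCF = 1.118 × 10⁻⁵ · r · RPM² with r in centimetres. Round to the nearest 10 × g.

r = 104 mm = 10.4 cm
RCF₁ = 1.118 × 10⁻⁵ × 10.4 × (4237)² = 1.118 × 10⁻⁵ × 10.4 × 17,952,169 ≈ 2,087.3 × g
RCF₂ = 1.118 × 10⁻⁵ × 10.4 × (5841)² = 1.118 × 10⁻⁵ × 10.4 × 34,117,281 ≈ 3,966.9 × g
Increase = 3,966.9 − 2,087.3 = 1,879.6

≈ 1880 × g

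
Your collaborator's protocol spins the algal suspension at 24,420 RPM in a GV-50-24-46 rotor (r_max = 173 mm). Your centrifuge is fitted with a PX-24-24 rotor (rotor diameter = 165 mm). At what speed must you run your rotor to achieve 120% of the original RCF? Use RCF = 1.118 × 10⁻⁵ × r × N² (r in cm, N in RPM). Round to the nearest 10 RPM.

Original rotor: r = 173 mm = 17.3 cm
RCF = 1.118 × 10⁻⁵ × r × N²
RCF_original = 1.118 × 10⁻⁵ × 17.3 × (24420)² = 1.118 × 10⁻⁵ × 17.3 × 596,336,400 ≈ 115,339.8 × g
Target RCF = 1.2 × 115,339.8 ≈ 138,407.8 × g
Your rotor: r = 165 mm / 2 = 82.5 mm = 8.25 cm
138,407.8 = 1.118 × 10⁻⁵ × 8.25 × N²
N² = 138,407.8 / (9.2235 × 10⁻⁵) = 1,500,599,555
N ≈ √1,500,599,555 ≈ 38,737.6

38740 RPM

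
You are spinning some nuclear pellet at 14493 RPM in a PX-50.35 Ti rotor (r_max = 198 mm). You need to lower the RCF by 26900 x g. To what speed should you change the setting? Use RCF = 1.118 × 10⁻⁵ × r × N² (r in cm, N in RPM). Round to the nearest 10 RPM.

r = 198 mm = 19.8 cm
Current RCF = 1.118 × 10⁻⁵ × 19.8 × (14493)² = 1.118 × 10⁻⁵ × 19.8 × 210,047,049 ≈ 46,496.9 × g
Target RCF = 46,496.9 − 26,900 = 19,596.9 × g
N² = 19,596.9 / (22.1364 × 10⁻⁵) = 88,527,945
N ≈ √88,527,945 ≈ 9,408.9

N₂ ≈ 9410 RPM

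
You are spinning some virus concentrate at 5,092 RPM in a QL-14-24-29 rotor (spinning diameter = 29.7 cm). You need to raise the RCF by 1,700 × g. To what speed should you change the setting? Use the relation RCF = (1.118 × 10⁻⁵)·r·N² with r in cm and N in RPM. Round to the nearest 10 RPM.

N₂ ≈ 6010 RPM

r = 29.7 / 2 = 14.85 cm
Current RCF = 1.118 × 10⁻⁵ × 14.85 × (5092)² = 1.118 × 10⁻⁵ × 14.85 × 25,928,464 ≈ 4,304.7 × g
Target RCF = 4,304.7 + 1,700 = 6,004.7 × g
N² = 6,004.7 / (16.6023 × 10⁻⁵) = 36,167,880
N ≈ √36,167,880 ≈ 6,014.0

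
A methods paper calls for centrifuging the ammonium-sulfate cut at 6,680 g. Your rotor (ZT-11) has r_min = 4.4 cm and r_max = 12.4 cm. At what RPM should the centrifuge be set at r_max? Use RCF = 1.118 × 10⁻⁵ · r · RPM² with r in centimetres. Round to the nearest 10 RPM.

Use r_max = 12.4 cm.
RCF = 1.118 × 10⁻⁵ × r × N²
6,680 = 1.118 × 10⁻⁵ × 12.4 × N²
N² = 6,680 / (13.8632 × 10⁻⁵) = 48,185,123
N ≈ √48,185,123 ≈ 6,941.6

N ≈ 6940 RPM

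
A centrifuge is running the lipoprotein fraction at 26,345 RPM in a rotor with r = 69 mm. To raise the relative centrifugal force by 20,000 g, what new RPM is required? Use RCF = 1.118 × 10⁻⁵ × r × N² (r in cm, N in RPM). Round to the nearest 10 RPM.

r = 69 mm = 6.9 cm
Current RCF = 1.118 × 10⁻⁵ × 6.9 × (26345)² = 1.118 × 10⁻⁵ × 6.9 × 694,059,025 ≈ 53,541.1 × g
Target RCF = 53,541.1 + 20,000 = 73,541.1 × g
N² = 73,541.1 / (7.7142 × 10⁻⁵) = 953,321,148
N ≈ √953,321,148 ≈ 30,875.9

30880 RPM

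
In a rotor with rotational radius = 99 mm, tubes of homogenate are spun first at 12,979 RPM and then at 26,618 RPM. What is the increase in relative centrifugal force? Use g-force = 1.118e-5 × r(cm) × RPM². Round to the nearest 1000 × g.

r = 99 mm = 9.9 cm
RCF₁ = 1.118 × 10⁻⁵ × 9.9 × (12979)² = 1.118 × 10⁻⁵ × 9.9 × 168,454,441 ≈ 18,644.9 × g
RCF₂ = 1.118 × 10⁻⁵ × 9.9 × (26618)² = 1.118 × 10⁻⁵ × 9.9 × 708,517,924 ≈ 78,420.2 × g
Increase = 78,420.2 − 18,644.9 = 59,775.3

60000 × g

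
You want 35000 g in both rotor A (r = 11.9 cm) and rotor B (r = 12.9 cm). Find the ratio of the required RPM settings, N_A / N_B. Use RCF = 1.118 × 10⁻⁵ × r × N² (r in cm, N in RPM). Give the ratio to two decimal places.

1.04

At fixed RCF, N ∝ 1/√r, so N_A/N_B = √(r_B/r_A) = √(12.9/11.9) = √1.084034 = 1.0412.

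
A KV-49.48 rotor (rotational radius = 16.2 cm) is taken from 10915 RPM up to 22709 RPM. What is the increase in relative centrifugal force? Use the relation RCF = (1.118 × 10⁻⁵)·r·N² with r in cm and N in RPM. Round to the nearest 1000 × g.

72000 × g

RCF₁ = 1.118 × 10⁻⁵ × 16.2 × (10915)² = 1.118 × 10⁻⁵ × 16.2 × 119,137,225 ≈ 21,577.7 × g
RCF₂ = 1.118 × 10⁻⁵ × 16.2 × (22709)² = 1.118 × 10⁻⁵ × 16.2 × 515,698,681 ≈ 93,401.3 × g
Increase = 93,401.3 − 21,577.7 = 71,823.6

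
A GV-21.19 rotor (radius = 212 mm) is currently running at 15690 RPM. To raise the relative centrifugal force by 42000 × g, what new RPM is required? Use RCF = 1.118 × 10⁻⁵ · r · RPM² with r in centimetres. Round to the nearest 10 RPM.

r = 212 mm = 21.2 cm
Current RCF = 1.118 × 10⁻⁵ × 21.2 × (15690)² = 1.118 × 10⁻⁵ × 21.2 × 246,176,100 ≈ 58,347.7 × g
Target RCF = 58,347.7 + 42,000 = 100,347.7 × g
N² = 100,347.7 / (23.7016 × 10⁻⁵) = 423,379,434
N ≈ √423,379,434 ≈ 20,576.2

≈ 20580 RPM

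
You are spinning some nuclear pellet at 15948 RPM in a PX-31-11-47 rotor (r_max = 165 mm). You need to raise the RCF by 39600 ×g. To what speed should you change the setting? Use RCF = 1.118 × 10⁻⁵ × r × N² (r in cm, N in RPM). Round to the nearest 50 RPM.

r = 165 mm = 16.5 cm
Current RCF = 1.118 × 10⁻⁵ × 16.5 × (15948)² = 1.118 × 10⁻⁵ × 16.5 × 254,338,704 ≈ 46,917.9 × g
Target RCF = 46,917.9 + 39,600 = 86,517.9 × g
N² = 86,517.9 / (18.447 × 10⁻⁵) = 469,007,969
N ≈ √469,007,969 ≈ 21,656.6

≈ 21650 RPM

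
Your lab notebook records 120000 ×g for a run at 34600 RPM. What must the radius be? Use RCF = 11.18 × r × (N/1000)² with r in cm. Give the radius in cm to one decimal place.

9.0 cm

RCF = 11.18 × r × (N/1000)²
120000 = 11.18 × r × (34.6)²
r = 120000 / (11.18 × 1197.16) = 120000 / 13384.25 ≈ 8.966 cm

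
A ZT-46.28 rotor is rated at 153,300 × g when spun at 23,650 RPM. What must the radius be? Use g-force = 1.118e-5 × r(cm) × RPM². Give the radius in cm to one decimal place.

153300 = 1.118 × 10⁻⁵ × r × (23650)²
r = 153300 / (1.118 × 10⁻⁵ × 559,322,500) = 153300 / 6253.226 ≈ 24.515 cm

r ≈ 24.5 cm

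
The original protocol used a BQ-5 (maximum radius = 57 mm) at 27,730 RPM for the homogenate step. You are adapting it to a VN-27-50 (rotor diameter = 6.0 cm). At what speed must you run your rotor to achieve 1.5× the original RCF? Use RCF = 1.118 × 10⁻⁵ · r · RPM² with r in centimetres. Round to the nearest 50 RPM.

≈ 46800 RPM

Original rotor: r = 57 mm = 5.7 cm
RCF = 1.118 × 10⁻⁵ × r × N²
RCF_original = 1.118 × 10⁻⁵ × 5.7 × (27730)² = 1.118 × 10⁻⁵ × 5.7 × 768,952,900 ≈ 49,002.3 × g
Target RCF = 1.5 × 49,002.3 ≈ 73,503.5 × g
Your rotor: r = 6.0 / 2 = 3 cm
73,503.5 = 1.118 × 10⁻⁵ × 3 × N²
N² = 73,503.5 / (3.354 × 10⁻⁵) = 2,191,517,591
N ≈ √2,191,517,591 ≈ 46,813.6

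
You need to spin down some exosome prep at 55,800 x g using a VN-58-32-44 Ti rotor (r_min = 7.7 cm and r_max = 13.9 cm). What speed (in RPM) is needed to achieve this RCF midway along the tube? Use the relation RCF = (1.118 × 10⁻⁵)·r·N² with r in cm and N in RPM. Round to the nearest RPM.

21497 RPM

r_avg = (7.7 + 13.9) / 2 = 10.8 cm
RCF = 1.118 × 10⁻⁵ × r × N²
55,800 = 1.118 × 10⁻⁵ × 10.8 × N²
N² = 55,800 / (12.0744 × 10⁻⁵) = 462,134,764
N ≈ √462,134,764 ≈ 21,497.3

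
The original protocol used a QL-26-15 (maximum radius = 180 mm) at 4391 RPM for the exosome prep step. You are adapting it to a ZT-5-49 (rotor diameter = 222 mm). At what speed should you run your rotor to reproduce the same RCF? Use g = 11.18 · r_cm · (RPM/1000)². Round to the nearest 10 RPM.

Original rotor: r = 180 mm = 18.0 cm
RCF = 11.18 × r × (N/1000)²
RCF_original = 11.18 × 18 × (4.391)² = 11.18 × 18 × 19.280881 ≈ 3,880.1 × g
Your rotor: r = 222 mm / 2 = 111 mm = 11.1 cm
3,880.1 = 11.18 × 11.1 × (N/1000)²
(N/1000)² = 3,880.1 / 124.098 = 31.26642
N = 1000 × √31.26642 ≈ 5,591.6

≈ 5590 RPM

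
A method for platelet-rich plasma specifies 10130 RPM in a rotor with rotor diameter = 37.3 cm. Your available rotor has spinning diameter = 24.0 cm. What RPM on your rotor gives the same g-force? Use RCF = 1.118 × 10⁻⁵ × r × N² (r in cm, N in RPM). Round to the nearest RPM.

≈ 12629 RPM

Original rotor: r = 37.3 / 2 = 18.65 cm
RCF_original = 1.118 × 10⁻⁵ × 18.65 × (10130)² = 1.118 × 10⁻⁵ × 18.65 × 102,616,900 ≈ 21,396.3 × g
Your rotor: r = 24.0 / 2 = 12 cm
21,396.3 = 1.118 × 10⁻⁵ × 12 × N²
N² = 21,396.3 / (13.416 × 10⁻⁵) = 159,483,453
N ≈ √159,483,453 ≈ 12,628.7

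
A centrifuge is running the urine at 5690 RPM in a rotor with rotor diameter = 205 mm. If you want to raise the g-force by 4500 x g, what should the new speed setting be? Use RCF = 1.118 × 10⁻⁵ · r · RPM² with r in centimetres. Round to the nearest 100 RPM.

r = 205 mm / 2 = 102.5 mm = 10.25 cm
Current RCF = 1.118 × 10⁻⁵ × 10.25 × (5690)² = 1.118 × 10⁻⁵ × 10.25 × 32,376,100 ≈ 3,710.1 × g
Target RCF = 3,710.1 + 4,500 = 8,210.1 × g
N² = 8,210.1 / (11.4595 × 10⁻⁵) = 71,644,487
N ≈ √71,644,487 ≈ 8,464.3

8500 RPM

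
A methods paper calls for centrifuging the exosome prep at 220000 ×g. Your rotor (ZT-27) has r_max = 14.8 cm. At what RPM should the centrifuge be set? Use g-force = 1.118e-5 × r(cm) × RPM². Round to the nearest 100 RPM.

≈ 36500 RPM

220,000 = 1.118 × 10⁻⁵ × 14.8 × N²
N² = 220,000 / (16.5464 × 10⁻⁵) = 1,329,594,353
N ≈ √1,329,594,353 ≈ 36,463.6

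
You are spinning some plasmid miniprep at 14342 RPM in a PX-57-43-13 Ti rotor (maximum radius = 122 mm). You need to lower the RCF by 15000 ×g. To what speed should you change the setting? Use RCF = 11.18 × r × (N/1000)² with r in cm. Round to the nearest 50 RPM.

r = 122 mm = 12.2 cm
Current RCF = 11.18 × 12.2 × (14.342)² = 11.18 × 12.2 × 205.692964 ≈ 28,055.7 × g
Target RCF = 28,055.7 − 15,000 = 13,055.7 × g
(N/1000)² = 13,055.7 / 136.396 = 95.71908
N = 1000 × √95.71908 ≈ 9,783.6

N₂ ≈ 9800 RPM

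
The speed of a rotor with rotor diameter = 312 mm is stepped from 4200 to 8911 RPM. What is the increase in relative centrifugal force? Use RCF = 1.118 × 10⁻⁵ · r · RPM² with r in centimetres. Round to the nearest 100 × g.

10800 x g

r = 312 mm / 2 = 156 mm = 15.6 cm
RCF₁ = 1.118 × 10⁻⁵ × 15.6 × (4200)² = 1.118 × 10⁻⁵ × 15.6 × 17,640,000 ≈ 3,076.6 × g
RCF₂ = 1.118 × 10⁻⁵ × 15.6 × (8911)² = 1.118 × 10⁻⁵ × 15.6 × 79,405,921 ≈ 13,849 × g
Increase = 13,849 − 3,076.6 = 10,772.4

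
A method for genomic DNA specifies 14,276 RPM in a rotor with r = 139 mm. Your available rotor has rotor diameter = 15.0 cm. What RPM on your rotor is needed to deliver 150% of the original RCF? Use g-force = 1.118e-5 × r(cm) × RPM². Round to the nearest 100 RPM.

≈ 23800 RPM

Original rotor: r = 139 mm = 13.9 cm
RCF = 1.118 × 10⁻⁵ × r × N²
RCF_original = 1.118 × 10⁻⁵ × 13.9 × (14276)² = 1.118 × 10⁻⁵ × 13.9 × 203,804,176 ≈ 31,671.6 × g
Target RCF = 1.5 × 31,671.6 ≈ 47,507.4 × g
Your rotor: r = 15.0 / 2 = 7.5 cm
47,507.4 = 1.118 × 10⁻⁵ × 7.5 × N²
N² = 47,507.4 / (8.385 × 10⁻⁵) = 566,576,029
N ≈ √566,576,029 ≈ 23,802.9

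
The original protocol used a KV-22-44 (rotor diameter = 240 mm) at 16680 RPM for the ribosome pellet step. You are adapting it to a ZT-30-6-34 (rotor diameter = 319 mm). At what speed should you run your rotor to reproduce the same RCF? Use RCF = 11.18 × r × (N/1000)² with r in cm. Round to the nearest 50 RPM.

14450 RPM

Original rotor: r = 240 mm / 2 = 120 mm = 12 cm
RCF_original = 11.18 × 12 × (16.68)² = 11.18 × 12 × 278.2224 ≈ 37,326.3 × g
Your rotor: r = 319 mm / 2 = 159.5 mm = 15.95 cm
37,326.3 = 11.18 × 15.95 × (N/1000)²
(N/1000)² = 37,326.3 / 178.321 = 209.3208
N = 1000 × √209.3208 ≈ 14,467.9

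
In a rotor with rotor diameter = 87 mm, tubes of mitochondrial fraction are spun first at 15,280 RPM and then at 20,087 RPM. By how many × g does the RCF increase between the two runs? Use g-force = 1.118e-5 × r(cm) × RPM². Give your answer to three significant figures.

8270 × g

r = 87 mm / 2 = 43.5 mm = 4.35 cm
RCF₁ = 1.118 × 10⁻⁵ × 4.35 × (15280)² = 1.118 × 10⁻⁵ × 4.35 × 233,478,400 ≈ 11,354.8 × g
RCF₂ = 1.118 × 10⁻⁵ × 4.35 × (20087)² = 1.118 × 10⁻⁵ × 4.35 × 403,487,569 ≈ 19,622.8 × g
Increase = 19,622.8 − 11,354.8 = 8,268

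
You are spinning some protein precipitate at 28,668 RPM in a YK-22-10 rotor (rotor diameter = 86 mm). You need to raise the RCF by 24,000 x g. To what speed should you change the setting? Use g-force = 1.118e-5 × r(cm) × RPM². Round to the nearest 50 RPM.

r = 86 mm / 2 = 43 mm = 4.3 cm
Current RCF = 1.118 × 10⁻⁵ × 4.3 × (28668)² = 1.118 × 10⁻⁵ × 4.3 × 821,854,224 ≈ 39,509.8 × g
Target RCF = 39,509.8 + 24,000 = 63,509.8 × g
N² = 63,509.8 / (4.8074 × 10⁻⁵) = 1,321,084,162
N ≈ √1,321,084,162 ≈ 36,346.7

≈ 36350 RPM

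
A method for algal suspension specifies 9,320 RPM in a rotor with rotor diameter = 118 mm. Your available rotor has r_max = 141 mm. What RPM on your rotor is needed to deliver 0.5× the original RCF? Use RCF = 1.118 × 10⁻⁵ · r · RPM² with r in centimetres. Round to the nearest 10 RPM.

Original rotor: r = 118 mm / 2 = 59 mm = 5.9 cm
RCF_original = 1.118 × 10⁻⁵ × 5.9 × (9320)² = 1.118 × 10⁻⁵ × 5.9 × 86,862,400 ≈ 5,729.6 × g
Target RCF = 0.5 × 5,729.6 ≈ 2,864.8 × g
Your rotor: r = 141 mm = 14.1 cm
2,864.8 = 1.118 × 10⁻⁵ × 14.1 × N²
N² = 2,864.8 / (15.7638 × 10⁻⁵) = 18,173,283
N ≈ √18,173,283 ≈ 4,263.0

≈ 4260 RPM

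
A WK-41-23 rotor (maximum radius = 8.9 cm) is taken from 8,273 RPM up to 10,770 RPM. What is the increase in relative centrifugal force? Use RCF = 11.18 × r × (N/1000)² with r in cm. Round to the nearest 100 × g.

4700 ×g

RCF₁ = 11.18 × 8.9 × (8.273)² = 11.18 × 8.9 × 68.442529 ≈ 6,810.2 × g
RCF₂ = 11.18 × 8.9 × (10.77)² = 11.18 × 8.9 × 115.9929 ≈ 11,541.5 × g
Increase = 11,541.5 − 6,810.2 = 4,731.3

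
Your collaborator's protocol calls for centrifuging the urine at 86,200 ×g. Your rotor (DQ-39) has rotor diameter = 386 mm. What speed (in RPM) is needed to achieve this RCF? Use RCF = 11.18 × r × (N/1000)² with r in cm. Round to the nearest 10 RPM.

r = 386 mm / 2 = 193 mm = 19.3 cm
86,200 = 11.18 × 19.3 × (N/1000)²
(N/1000)² = 86,200 / 215.774 = 399.4921
N = 1000 × √399.4921 ≈ 19,987.3

N ≈ 19990 RPM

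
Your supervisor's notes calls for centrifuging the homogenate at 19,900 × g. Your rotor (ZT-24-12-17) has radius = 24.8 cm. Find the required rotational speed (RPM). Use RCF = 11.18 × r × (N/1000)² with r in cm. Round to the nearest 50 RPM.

19,900 = 11.18 × 24.8 × (N/1000)²
(N/1000)² = 19,900 / 277.264 = 71.77275
N = 1000 × √71.77275 ≈ 8,471.9

≈ 8450 RPM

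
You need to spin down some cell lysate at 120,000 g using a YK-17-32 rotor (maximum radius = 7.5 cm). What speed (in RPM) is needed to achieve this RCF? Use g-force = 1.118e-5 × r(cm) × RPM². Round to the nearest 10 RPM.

120,000 = 1.118 × 10⁻⁵ × 7.5 × N²
N² = 120,000 / (8.385 × 10⁻⁵) = 1,431,127,013
N ≈ √1,431,127,013 ≈ 37,830.2

≈ 37830 RPM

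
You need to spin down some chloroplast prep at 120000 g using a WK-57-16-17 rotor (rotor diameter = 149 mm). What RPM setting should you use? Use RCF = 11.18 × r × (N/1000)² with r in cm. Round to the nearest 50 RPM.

r = 149 mm / 2 = 74.5 mm = 7.45 cm
RCF = 11.18 × r × (N/1000)²
120,000 = 11.18 × 7.45 × (N/1000)²
(N/1000)² = 120,000 / 83.291 = 1440.732
N = 1000 × √1440.732 ≈ 37,957.0

37950 RPM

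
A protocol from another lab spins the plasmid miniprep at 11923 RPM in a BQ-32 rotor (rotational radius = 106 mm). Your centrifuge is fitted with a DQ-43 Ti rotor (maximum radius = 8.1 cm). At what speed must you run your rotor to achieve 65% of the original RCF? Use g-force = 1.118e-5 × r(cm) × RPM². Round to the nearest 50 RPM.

≈ 11000 RPM

Original rotor: r = 106 mm = 10.6 cm
RCF_original = 1.118 × 10⁻⁵ × 10.6 × (11923)² = 1.118 × 10⁻⁵ × 10.6 × 142,157,929 ≈ 16,846.9 × g
Target RCF = 0.65 × 16,846.9 ≈ 10,950.5 × g
10,950.5 = 1.118 × 10⁻⁵ × 8.1 × N²
N² = 10,950.5 / (9.0558 × 10⁻⁵) = 120,922,503
N ≈ √120,922,503 ≈ 10,996.5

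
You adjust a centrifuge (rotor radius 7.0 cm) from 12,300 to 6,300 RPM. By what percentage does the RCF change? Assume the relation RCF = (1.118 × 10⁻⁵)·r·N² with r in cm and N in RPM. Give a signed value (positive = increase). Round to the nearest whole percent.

-74%

RCF ∝ N², so the ratio is (6300/12300)² = (0.512195)² = 0.2623.
Change = 0.2623 − 1 = -0.7377 → -73.8%.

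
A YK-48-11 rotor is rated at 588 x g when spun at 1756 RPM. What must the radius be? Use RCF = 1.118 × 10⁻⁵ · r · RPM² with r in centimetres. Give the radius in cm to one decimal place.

588 = 1.118 × 10⁻⁵ × r × (1756)²
r = 588 / (1.118 × 10⁻⁵ × 3,083,536) = 588 / 34.47393 ≈ 17.056 cm

17.1 cm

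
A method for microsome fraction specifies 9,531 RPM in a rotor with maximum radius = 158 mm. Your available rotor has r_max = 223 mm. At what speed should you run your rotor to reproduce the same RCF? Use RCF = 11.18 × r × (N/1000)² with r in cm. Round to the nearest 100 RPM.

Original rotor: r = 158 mm = 15.8 cm
RCF_original = 11.18 × 15.8 × (9.531)² = 11.18 × 15.8 × 90.839961 ≈ 16,046.3 × g
Your rotor: r = 223 mm = 22.3 cm
16,046.3 = 11.18 × 22.3 × (N/1000)²
(N/1000)² = 16,046.3 / 249.314 = 64.36181
N = 1000 × √64.36181 ≈ 8,022.6

≈ 8000 RPM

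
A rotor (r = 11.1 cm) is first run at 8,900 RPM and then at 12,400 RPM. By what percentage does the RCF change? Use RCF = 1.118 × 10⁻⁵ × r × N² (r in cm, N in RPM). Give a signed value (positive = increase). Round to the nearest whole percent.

+94%

RCF ∝ N², so the ratio is (12400/8900)² = (1.393258)² = 1.9412.
Change = 1.9412 − 1 = +0.9412 → +94.1%.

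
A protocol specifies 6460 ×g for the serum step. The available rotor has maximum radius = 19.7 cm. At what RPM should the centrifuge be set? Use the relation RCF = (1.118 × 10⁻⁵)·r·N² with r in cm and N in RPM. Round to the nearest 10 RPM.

RCF = 1.118 × 10⁻⁵ × r × N²
6,460 = 1.118 × 10⁻⁵ × 19.7 × N²
N² = 6,460 / (22.0246 × 10⁻⁵) = 29,330,839
N ≈ √29,330,839 ≈ 5,415.8

≈ 5420 RPM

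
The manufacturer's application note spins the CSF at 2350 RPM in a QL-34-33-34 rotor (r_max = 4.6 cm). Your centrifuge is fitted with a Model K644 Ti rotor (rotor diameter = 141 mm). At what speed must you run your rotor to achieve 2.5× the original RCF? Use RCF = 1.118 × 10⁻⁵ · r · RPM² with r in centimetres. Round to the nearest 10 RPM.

3000 RPM

RCF_original = 1.118 × 10⁻⁵ × 4.6 × (2350)² = 1.118 × 10⁻⁵ × 4.6 × 5,522,500 ≈ 284 × g
Target RCF = 2.5 × 284 ≈ 710 × g
Your rotor: r = 141 mm / 2 = 70.5 mm = 7.05 cm
710 = 1.118 × 10⁻⁵ × 7.05 × N²
N² = 710 / (7.8819 × 10⁻⁵) = 9,007,980
N ≈ √9,007,980 ≈ 3,001.3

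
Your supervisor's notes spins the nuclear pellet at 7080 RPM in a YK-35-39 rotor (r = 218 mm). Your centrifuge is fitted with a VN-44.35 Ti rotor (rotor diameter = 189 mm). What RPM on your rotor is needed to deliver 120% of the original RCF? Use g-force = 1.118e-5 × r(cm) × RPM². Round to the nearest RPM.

Original rotor: r = 218 mm = 21.8 cm
RCF = 1.118 × 10⁻⁵ × r × N²
RCF_original = 1.118 × 10⁻⁵ × 21.8 × (7080)² = 1.118 × 10⁻⁵ × 21.8 × 50,126,400 ≈ 12,217 × g
Target RCF = 1.2 × 12,217 ≈ 14,660.4 × g
Your rotor: r = 189 mm / 2 = 94.5 mm = 9.45 cm
14,660.4 = 1.118 × 10⁻⁵ × 9.45 × N²
N² = 14,660.4 / (10.5651 × 10⁻⁵) = 138,762,529
N ≈ √138,762,529 ≈ 11,779.8

11780 RPM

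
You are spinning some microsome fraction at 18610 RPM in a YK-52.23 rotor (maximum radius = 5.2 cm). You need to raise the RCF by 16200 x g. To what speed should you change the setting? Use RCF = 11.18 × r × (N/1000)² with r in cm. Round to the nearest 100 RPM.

Current RCF = 11.18 × 5.2 × (18.61)² = 11.18 × 5.2 × 346.3321 ≈ 20,134.4 × g
Target RCF = 20,134.4 + 16,200 = 36,334.4 × g
(N/1000)² = 36,334.4 / 58.136 = 624.9897
N = 1000 × √624.9897 ≈ 24,999.8

≈ 25000 RPM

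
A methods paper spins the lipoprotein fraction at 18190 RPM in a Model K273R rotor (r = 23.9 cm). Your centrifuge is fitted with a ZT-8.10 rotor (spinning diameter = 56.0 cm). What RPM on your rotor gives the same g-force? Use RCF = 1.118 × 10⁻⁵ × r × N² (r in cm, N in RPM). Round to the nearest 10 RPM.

16810 RPM

RCF = 1.118 × 10⁻⁵ × r × N²
RCF_original = 1.118 × 10⁻⁵ × 23.9 × (18190)² = 1.118 × 10⁻⁵ × 23.9 × 330,876,100 ≈ 88,410.8 × g
Your rotor: r = 56.0 / 2 = 28 cm
88,410.8 = 1.118 × 10⁻⁵ × 28 × N²
N² = 88,410.8 / (31.304 × 10⁻⁵) = 282,426,527
N ≈ √282,426,527 ≈ 16,805.6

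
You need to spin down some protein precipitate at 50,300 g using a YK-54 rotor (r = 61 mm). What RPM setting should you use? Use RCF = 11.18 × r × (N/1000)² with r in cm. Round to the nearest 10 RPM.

27160 RPM

r = 61 mm = 6.1 cm
RCF = 11.18 × r × (N/1000)²
50,300 = 11.18 × 6.1 × (N/1000)²
(N/1000)² = 50,300 / 68.198 = 737.5583
N = 1000 × √737.5583 ≈ 27,158.0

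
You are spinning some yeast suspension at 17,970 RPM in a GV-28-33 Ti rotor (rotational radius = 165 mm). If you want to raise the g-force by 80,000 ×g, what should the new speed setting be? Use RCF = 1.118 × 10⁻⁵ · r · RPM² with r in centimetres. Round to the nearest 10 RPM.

≈ 27510 RPM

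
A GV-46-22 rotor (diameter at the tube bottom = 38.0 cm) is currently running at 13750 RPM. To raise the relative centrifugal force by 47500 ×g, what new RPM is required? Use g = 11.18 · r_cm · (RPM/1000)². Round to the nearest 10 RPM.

r = 38.0 / 2 = 19 cm
Current RCF = 11.18 × 19 × (13.75)² = 11.18 × 19 × 189.0625 ≈ 40,160.7 × g
Target RCF = 40,160.7 + 47,500 = 87,660.7 × g
(N/1000)² = 87,660.7 / 212.42 = 412.6763
N = 1000 × √412.6763 ≈ 20,314.4

N₂ ≈ 20310 RPM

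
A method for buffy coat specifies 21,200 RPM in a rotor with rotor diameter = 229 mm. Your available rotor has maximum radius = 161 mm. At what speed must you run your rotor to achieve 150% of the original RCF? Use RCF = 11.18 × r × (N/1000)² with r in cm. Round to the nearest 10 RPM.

21900 RPM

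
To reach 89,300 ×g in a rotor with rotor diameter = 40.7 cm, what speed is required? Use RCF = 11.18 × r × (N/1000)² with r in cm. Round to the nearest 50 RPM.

r = 40.7 / 2 = 20.35 cm
89,300 = 11.18 × 20.35 × (N/1000)²
(N/1000)² = 89,300 / 227.513 = 392.505
N = 1000 × √392.505 ≈ 19,811.7

≈ 19800 RPM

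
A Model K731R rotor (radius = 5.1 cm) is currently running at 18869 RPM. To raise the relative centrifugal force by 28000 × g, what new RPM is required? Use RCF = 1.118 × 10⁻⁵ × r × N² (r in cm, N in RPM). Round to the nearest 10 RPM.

Current RCF = 1.118 × 10⁻⁵ × 5.1 × (18869)² = 1.118 × 10⁻⁵ × 5.1 × 356,039,161 ≈ 20,300.6 × g
Target RCF = 20,300.6 + 28,000 = 48,300.6 × g
N² = 48,300.6 / (5.7018 × 10⁻⁵) = 847,111,438
N ≈ √847,111,438 ≈ 29,105.2

≈ 29110 RPM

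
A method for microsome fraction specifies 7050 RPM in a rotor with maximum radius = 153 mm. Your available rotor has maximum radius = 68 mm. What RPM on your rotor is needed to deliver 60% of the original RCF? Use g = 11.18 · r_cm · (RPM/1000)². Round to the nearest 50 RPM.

Original rotor: r = 153 mm = 15.3 cm
RCF_original = 11.18 × 15.3 × (7.05)² = 11.18 × 15.3 × 49.7025 ≈ 8,501.8 × g
Target RCF = 0.6 × 8,501.8 ≈ 5,101.1 × g
Your rotor: r = 68 mm = 6.8 cm
5,101.1 = 11.18 × 6.8 × (N/1000)²
(N/1000)² = 5,101.1 / 76.024 = 67.09855
N = 1000 × √67.09855 ≈ 8,191.4

≈ 8200 RPM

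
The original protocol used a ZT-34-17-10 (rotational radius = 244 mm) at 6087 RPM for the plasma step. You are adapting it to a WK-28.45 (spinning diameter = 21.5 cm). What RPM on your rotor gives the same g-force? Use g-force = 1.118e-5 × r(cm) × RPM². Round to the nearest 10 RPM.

Original rotor: r = 244 mm = 24.4 cm
RCF = 1.118 × 10⁻⁵ × r × N²
RCF_original = 1.118 × 10⁻⁵ × 24.4 × (6087)² = 1.118 × 10⁻⁵ × 24.4 × 37,051,569 ≈ 10,107.4 × g
Your rotor: r = 21.5 / 2 = 10.75 cm
10,107.4 = 1.118 × 10⁻⁵ × 10.75 × N²
N² = 10,107.4 / (12.0185 × 10⁻⁵) = 84,098,681
N ≈ √84,098,681 ≈ 9,170.5

≈ 9170 RPM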